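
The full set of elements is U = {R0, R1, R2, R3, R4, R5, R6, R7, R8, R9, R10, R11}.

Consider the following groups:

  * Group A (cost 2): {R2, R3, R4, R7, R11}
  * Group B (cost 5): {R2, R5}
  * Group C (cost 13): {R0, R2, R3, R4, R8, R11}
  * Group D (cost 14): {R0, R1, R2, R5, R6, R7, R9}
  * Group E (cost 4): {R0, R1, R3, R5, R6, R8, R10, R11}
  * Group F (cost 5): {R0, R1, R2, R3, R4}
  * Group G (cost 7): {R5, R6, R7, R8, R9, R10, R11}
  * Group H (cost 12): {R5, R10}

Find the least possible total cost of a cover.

12

F, G together cover every element (F ∪ G = {R0, R1, R2, R3, R4, R5, R6, R7, R8, R9, R10, R11}); total cost 5 + 7 = 12.
The greedy pick A, E, G costs 13; no covering selection beats 12.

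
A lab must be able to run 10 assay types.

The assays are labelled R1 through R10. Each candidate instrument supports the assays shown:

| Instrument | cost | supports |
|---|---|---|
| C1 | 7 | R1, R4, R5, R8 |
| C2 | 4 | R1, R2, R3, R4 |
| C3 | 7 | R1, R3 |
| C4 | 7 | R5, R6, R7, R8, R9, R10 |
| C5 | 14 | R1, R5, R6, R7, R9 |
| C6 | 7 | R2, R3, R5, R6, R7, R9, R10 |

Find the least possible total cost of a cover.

11

C2, C4 together cover every assay (C2 ∪ C4 = {R1, R2, R3, R4, R5, R6, R7, R8, R9, R10}); total cost 4 + 7 = 11.
No covering selection has total cost below 11.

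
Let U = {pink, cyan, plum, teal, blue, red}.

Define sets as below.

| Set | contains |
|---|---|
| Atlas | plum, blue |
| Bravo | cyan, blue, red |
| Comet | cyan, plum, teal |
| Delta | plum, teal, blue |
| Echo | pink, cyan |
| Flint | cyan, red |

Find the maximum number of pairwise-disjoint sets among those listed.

Delta, Echo are pairwise disjoint (Delta={plum,teal,blue}; Echo={pink,cyan}).
Every remaining set overlaps one of these, and no 3 of the listed sets are pairwise disjoint, so 2 is the maximum.

2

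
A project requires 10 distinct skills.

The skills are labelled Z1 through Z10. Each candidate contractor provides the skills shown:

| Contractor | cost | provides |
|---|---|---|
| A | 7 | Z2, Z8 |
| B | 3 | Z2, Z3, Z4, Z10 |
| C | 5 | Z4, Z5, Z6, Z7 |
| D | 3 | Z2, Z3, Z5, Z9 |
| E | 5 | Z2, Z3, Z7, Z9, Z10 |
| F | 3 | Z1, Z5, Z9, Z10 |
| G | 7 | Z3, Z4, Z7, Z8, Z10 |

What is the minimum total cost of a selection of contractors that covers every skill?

18

A, B, C, F together cover every skill (A ∪ B ∪ C ∪ F = {Z1, Z2, Z3, Z4, Z5, Z6, Z7, Z8, Z9, Z10}); total cost 7 + 3 + 5 + 3 = 18.
No covering selection has total cost below 18.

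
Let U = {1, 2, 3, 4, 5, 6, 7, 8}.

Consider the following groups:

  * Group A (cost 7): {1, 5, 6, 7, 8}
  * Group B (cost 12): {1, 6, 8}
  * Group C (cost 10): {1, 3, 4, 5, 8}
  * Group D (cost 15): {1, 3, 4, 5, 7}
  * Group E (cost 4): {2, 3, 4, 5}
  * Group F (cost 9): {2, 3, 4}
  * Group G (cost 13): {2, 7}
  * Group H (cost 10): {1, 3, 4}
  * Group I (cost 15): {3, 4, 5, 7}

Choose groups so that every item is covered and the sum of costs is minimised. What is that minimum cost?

11

A, E together cover every item (A ∪ E = {1, 2, 3, 4, 5, 6, 7, 8}); total cost 7 + 4 = 11.
No covering selection has total cost below 11.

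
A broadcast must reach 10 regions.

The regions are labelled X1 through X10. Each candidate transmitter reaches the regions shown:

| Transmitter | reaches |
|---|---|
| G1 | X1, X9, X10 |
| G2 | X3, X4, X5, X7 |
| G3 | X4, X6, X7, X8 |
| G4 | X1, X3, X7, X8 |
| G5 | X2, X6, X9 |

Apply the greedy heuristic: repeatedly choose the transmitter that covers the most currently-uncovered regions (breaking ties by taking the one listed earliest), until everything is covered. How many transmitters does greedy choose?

4

Greedy: pick G2 (covers 4 new) → pick G1 (covers 3 new) → pick G3 (covers 2 new) → pick G5 (covers 1 new). Total picks: 4.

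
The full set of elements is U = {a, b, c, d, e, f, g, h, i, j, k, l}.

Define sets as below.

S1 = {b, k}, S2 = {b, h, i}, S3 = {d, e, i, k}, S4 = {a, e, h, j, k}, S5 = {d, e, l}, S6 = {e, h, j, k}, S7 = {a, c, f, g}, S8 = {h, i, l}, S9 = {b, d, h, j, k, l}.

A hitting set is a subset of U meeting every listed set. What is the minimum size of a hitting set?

The 4 elements {b, c, e, i} hit every set.
No choice of 3 elements meets every set, so 4 is the minimum.

4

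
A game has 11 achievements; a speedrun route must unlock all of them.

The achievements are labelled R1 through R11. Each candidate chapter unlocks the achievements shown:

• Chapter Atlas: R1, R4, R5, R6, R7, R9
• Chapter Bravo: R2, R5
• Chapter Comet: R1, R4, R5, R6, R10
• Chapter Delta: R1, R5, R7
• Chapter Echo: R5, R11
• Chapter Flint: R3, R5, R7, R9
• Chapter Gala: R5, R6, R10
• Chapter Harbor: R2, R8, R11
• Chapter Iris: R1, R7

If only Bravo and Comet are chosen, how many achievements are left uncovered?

Union of Bravo, Comet = {R1, R2, R4, R5, R6, R10}.
Not covered: R3, R7, R8, R9, R11 — 5 achievements.

5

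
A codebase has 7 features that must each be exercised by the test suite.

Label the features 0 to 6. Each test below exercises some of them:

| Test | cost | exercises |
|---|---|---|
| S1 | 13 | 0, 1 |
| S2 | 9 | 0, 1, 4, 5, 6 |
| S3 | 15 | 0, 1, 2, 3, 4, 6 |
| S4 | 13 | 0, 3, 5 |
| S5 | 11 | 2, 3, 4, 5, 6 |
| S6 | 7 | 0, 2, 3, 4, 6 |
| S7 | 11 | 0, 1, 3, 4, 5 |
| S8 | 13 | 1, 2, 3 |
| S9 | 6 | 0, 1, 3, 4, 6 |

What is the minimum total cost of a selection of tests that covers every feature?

16

S2, S6 together cover every feature (S2 ∪ S6 = {0, 1, 2, 3, 4, 5, 6}); total cost 9 + 7 = 16.
The greedy pick S9, S5 costs 17; no covering selection beats 16.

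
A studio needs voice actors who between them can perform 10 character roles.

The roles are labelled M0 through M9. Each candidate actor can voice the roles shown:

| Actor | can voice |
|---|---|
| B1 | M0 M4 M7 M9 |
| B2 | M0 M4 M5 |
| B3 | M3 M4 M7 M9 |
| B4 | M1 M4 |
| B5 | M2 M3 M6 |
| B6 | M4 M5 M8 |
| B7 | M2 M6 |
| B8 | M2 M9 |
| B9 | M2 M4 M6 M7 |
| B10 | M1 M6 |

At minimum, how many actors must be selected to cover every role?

4

B1 and B5 and B6 and B10 together: B1 ∪ B5 ∪ B6 ∪ B10 = {M0, M1, M2, M3, M4, M5, M6, M7, M8, M9} — every role is covered.
Only B6 contains M8, so B6 is forced; the remaining 7 roles need at least 3 more actors (each remaining actor adds at most 3) — so at least 4 actors are needed, and 4 is optimal.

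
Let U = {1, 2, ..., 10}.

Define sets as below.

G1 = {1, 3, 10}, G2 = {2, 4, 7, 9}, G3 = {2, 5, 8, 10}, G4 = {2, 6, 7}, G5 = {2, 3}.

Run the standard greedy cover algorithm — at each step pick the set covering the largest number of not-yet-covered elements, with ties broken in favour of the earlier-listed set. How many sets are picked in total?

4

Greedy: pick G2 (covers 4 new) → pick G1 (covers 3 new) → pick G3 (covers 2 new) → pick G4 (covers 1 new). Total picks: 4.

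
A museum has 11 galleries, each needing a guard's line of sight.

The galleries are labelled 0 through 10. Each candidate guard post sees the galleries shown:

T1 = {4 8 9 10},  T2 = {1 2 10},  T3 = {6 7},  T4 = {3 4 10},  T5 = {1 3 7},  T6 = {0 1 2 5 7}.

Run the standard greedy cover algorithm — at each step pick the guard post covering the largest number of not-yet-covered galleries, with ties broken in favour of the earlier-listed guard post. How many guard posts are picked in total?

4

Greedy: pick T6 (covers 5 new) → pick T1 (covers 4 new) → pick T3 (covers 1 new) → pick T4 (covers 1 new). Total picks: 4.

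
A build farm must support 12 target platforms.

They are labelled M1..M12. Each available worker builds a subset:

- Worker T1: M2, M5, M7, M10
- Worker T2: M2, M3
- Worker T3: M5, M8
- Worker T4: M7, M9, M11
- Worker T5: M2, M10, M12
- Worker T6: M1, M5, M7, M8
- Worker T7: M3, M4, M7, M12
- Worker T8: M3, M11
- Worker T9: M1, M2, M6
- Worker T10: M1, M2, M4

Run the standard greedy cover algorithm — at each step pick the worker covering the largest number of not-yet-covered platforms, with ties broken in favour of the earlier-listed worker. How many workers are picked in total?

5

Greedy: pick T1 (covers 4 new) → pick T7 (covers 3 new) → pick T4 (covers 2 new) → pick T6 (covers 2 new) → pick T9 (covers 1 new). Total picks: 5.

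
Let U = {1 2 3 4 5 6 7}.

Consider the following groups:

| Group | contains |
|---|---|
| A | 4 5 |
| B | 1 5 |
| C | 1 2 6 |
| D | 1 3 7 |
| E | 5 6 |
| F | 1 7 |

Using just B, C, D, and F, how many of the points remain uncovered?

Union of B, C, D, F = {1, 2, 3, 5, 6, 7}.
Not covered: 4 — 1 point.

1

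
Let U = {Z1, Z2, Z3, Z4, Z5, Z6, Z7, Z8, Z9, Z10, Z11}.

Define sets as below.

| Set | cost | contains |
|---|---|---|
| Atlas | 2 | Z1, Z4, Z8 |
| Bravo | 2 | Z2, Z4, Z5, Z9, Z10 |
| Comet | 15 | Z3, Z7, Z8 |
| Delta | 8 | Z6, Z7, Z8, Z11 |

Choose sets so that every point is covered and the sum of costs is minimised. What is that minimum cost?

27

Atlas, Bravo, Comet, Delta together cover every point (Atlas ∪ Bravo ∪ Comet ∪ Delta = {Z1, Z2, Z3, Z4, Z5, Z6, Z7, Z8, Z9, Z10, Z11}); total cost 2 + 2 + 15 + 8 = 27.
No covering selection has total cost below 27.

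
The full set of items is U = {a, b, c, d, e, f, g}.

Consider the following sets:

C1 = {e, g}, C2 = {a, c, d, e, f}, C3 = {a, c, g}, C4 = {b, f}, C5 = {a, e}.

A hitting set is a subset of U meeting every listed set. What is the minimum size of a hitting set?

Take H = {e, f, g}. Each listed set contains at least one of these, so H is a hitting set of size 3.
No choice of 2 items meets every set, so 3 is the minimum.

3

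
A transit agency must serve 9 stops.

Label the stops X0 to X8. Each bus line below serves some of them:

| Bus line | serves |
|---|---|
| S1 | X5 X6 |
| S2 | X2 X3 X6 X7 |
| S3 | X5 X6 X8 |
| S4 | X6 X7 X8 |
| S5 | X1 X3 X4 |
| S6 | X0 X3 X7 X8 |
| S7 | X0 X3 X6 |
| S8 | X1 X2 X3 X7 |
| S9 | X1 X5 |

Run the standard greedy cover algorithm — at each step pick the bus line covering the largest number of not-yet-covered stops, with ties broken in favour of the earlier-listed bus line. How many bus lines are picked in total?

4

Greedy: pick S2 (covers 4 new) → pick S3 (covers 2 new) → pick S5 (covers 2 new) → pick S6 (covers 1 new). Total picks: 4.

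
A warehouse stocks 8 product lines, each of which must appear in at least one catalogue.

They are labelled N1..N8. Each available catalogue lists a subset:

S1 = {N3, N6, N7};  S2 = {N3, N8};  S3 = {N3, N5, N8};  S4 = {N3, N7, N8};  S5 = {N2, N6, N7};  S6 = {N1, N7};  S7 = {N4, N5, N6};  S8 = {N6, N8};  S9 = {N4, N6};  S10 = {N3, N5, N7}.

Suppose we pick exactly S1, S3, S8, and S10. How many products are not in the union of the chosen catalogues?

3

Union of S1, S3, S8, S10 = {N3, N5, N6, N7, N8}.
Not covered: N1, N2, N4 — 3 products.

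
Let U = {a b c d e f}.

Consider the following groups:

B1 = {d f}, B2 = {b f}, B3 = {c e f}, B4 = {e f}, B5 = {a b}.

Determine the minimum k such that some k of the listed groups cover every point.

B1, B3, and B5 cover everything between them: the union {a, b, c, d, e, f} is all of U.
Only B5 contains a, so B5 is forced; the remaining 4 points need at least 2 more groups (each remaining group adds at most 3) — so at least 3 groups are needed, and 3 is optimal.

3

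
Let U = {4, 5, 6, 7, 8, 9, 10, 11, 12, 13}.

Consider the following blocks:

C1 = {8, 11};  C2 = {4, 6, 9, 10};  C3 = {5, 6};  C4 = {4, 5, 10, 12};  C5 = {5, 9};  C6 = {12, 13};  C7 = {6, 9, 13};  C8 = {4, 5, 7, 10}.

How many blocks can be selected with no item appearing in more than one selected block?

C1, C2, C6 are pairwise disjoint (C1={8,11}; C2={4,6,9,10}; C6={12,13}).
Every remaining block overlaps one of these, and no 4 of the listed blocks are pairwise disjoint, so 3 is the maximum.

3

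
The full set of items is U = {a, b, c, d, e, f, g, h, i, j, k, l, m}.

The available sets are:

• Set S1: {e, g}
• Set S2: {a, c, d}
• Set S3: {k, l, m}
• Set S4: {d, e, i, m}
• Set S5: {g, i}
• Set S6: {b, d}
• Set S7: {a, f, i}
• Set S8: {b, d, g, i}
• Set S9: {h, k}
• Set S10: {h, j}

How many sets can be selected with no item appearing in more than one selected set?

5

S1, S3, S6, S7, S10 are pairwise disjoint (S1={e,g}; S3={k,l,m}; S6={b,d}; S7={a,f,i}; S10={h,j}).
Every remaining set overlaps one of these, and no 6 of the listed sets are pairwise disjoint, so 5 is the maximum.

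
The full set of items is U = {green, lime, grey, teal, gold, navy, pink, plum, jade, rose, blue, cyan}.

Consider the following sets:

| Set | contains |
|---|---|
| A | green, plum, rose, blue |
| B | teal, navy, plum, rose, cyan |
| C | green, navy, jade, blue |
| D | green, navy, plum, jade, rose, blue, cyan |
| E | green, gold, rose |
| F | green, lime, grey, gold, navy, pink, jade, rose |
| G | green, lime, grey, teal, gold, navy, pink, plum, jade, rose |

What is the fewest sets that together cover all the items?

2

D and G cover everything between them: the union {green, lime, grey, teal, gold, navy, pink, plum, jade, rose, blue, cyan} is all of U.
No single set has all 12 items (the largest, G, has 10), so 2 is optimal.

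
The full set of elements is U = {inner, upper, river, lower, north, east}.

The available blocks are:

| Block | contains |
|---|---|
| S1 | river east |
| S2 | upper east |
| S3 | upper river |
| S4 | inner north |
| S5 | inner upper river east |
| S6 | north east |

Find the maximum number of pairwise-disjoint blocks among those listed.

S2, S4 are pairwise disjoint (S2={upper,east}; S4={inner,north}).
Every remaining block overlaps one of these, and no 3 of the listed blocks are pairwise disjoint, so 2 is the maximum.

2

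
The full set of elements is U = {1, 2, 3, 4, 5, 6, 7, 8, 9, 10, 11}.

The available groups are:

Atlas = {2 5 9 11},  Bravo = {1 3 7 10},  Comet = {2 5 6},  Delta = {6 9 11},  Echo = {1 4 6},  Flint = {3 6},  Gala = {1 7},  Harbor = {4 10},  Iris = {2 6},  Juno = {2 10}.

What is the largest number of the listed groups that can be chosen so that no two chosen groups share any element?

4

Atlas, Flint, Gala, Harbor are pairwise disjoint (Atlas={2,5,9,11}; Flint={3,6}; Gala={1,7}; Harbor={4,10}).
Every remaining group overlaps one of these, and no 5 of the listed groups are pairwise disjoint, so 4 is the maximum.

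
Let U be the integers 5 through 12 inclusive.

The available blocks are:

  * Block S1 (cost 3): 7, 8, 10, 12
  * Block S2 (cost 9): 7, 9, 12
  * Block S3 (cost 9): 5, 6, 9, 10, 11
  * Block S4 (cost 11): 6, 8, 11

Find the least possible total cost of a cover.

12

S1, S3 together cover every point (S1 ∪ S3 = {5, 6, 7, 8, 9, 10, 11, 12}); total cost 3 + 9 = 12.
No covering selection has total cost below 12.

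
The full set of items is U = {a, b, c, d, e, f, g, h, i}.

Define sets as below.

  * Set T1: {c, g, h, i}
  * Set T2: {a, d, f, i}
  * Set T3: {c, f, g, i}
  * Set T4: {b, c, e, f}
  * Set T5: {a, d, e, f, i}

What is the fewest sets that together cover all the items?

3

Take {T1, T2, T4}. Their union is {a, b, c, d, e, f, g, h, i}, which is all 9 items.
Only T4 contains b, so T4 is forced; the remaining 5 items need at least 2 more sets (each remaining set adds at most 3) — so at least 3 sets are needed, and 3 is optimal.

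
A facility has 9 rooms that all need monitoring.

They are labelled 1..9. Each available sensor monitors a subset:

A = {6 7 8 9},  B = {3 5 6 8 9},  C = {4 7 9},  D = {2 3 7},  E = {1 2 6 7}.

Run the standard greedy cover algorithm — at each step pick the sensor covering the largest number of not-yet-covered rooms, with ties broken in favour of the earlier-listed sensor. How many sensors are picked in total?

Greedy: pick B (covers 5 new) → pick E (covers 3 new) → pick C (covers 1 new). Total picks: 3.

3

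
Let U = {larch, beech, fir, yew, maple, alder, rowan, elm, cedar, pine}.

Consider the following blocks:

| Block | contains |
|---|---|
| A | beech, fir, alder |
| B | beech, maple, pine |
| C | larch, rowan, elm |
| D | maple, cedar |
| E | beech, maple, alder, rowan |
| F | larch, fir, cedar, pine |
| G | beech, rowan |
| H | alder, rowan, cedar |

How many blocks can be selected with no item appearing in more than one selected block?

A, C, D are pairwise disjoint (A={beech,fir,alder}; C={larch,rowan,elm}; D={maple,cedar}).
Every remaining block overlaps one of these, and no 4 of the listed blocks are pairwise disjoint, so 3 is the maximum.

3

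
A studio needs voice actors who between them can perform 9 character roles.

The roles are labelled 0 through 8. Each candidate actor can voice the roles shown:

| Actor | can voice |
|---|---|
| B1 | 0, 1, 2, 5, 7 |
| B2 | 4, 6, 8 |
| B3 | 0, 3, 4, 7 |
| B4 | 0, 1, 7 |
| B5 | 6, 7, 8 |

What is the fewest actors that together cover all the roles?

3

B1 and B2 and B3 together: B1 ∪ B2 ∪ B3 = {0, 1, 2, 3, 4, 5, 6, 7, 8} — every role is covered.
Only B1 contains 2, so B1 is forced; the remaining 4 roles need at least 2 more actors (each remaining actor adds at most 3) — so at least 3 actors are needed, and 3 is optimal.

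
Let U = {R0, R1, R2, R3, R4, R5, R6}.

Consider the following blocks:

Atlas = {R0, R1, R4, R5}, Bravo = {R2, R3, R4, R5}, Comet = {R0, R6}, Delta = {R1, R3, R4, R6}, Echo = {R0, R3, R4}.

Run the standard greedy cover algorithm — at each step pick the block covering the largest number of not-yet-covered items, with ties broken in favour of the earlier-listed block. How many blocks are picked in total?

3

Greedy: pick Atlas (covers 4 new) → pick Bravo (covers 2 new) → pick Comet (covers 1 new). Total picks: 3.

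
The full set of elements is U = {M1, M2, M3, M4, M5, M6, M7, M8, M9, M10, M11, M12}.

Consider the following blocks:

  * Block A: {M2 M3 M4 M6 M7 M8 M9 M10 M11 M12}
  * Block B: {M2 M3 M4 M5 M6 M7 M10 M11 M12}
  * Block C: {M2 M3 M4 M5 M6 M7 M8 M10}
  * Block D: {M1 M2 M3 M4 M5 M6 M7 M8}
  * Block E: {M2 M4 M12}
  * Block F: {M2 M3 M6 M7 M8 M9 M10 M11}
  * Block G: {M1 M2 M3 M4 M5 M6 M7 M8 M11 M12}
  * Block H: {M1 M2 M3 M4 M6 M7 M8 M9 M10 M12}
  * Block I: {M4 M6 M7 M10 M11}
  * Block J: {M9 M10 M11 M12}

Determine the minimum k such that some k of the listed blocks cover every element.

D and J cover everything between them: the union {M1, M2, M3, M4, M5, M6, M7, M8, M9, M10, M11, M12} is all of U.
No single block has all 12 elements (the largest, A, has 10), so 2 is optimal.

2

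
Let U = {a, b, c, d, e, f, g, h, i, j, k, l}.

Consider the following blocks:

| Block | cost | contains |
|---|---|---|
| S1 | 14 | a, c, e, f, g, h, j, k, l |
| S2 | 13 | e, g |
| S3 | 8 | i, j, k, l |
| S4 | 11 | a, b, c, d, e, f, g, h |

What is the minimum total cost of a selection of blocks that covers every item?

19

S3, S4 together cover every item (S3 ∪ S4 = {a, b, c, d, e, f, g, h, i, j, k, l}); total cost 8 + 11 = 19.
No covering selection has total cost below 19.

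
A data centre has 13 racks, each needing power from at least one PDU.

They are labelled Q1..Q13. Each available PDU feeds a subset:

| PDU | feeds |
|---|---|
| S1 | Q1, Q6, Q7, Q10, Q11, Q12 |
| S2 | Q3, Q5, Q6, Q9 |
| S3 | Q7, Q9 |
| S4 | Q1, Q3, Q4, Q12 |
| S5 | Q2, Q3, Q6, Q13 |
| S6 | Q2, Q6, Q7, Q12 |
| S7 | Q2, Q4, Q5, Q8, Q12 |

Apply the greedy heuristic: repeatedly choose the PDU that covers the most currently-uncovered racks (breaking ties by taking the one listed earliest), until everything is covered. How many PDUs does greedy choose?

Greedy: pick S1 (covers 6 new) → pick S7 (covers 4 new) → pick S2 (covers 2 new) → pick S5 (covers 1 new). Total picks: 4.

4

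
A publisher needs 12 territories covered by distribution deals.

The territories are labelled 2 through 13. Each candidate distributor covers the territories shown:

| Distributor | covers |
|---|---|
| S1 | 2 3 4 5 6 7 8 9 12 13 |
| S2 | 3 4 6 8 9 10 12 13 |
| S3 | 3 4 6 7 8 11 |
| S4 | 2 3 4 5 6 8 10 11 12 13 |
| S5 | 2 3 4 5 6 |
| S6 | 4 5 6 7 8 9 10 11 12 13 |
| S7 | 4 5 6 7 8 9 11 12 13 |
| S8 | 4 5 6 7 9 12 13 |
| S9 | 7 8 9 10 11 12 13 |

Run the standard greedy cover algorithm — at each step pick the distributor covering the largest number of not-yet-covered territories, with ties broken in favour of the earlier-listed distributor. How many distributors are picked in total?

2

Greedy: pick S1 (covers 10 new) → pick S4 (covers 2 new). Total picks: 2.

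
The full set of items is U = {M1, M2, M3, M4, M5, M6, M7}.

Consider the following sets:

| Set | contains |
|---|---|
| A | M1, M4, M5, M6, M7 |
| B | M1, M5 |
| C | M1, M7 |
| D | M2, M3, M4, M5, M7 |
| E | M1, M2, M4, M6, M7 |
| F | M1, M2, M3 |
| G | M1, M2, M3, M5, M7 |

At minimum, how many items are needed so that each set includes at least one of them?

2

The 2 items {M1, M2} hit every set.
No single item lies in every set, so at least 2 are needed and 2 is optimal.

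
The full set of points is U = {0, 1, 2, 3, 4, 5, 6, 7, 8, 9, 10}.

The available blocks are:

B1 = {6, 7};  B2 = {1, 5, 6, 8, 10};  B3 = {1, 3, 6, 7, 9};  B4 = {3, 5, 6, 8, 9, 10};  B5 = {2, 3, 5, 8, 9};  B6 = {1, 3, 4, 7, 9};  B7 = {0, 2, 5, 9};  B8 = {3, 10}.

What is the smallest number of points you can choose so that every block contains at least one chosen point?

3

H = {7, 9, 10} meets every block (each contains at least one member of H), and |H| = 3.
The blocks B1, B7, B8 are pairwise disjoint, so any hitting set needs a separate point for each — at least 3. Hence 3 is optimal.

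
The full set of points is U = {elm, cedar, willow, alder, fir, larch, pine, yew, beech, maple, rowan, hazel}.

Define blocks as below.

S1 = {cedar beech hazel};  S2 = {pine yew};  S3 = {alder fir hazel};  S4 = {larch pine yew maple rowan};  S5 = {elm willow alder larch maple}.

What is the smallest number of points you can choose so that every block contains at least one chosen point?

3

The 3 points {elm, yew, hazel} hit every block.
The blocks S1, S2, S5 are pairwise disjoint, so any hitting set needs a separate point for each — at least 3. Hence 3 is optimal.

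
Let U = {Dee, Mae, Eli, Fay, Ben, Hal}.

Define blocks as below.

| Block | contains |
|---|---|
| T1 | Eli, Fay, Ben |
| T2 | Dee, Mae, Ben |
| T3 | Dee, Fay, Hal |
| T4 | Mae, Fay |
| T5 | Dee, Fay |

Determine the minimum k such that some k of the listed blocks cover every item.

3

T1, T3, and T4 cover everything between them: the union {Dee, Mae, Eli, Fay, Ben, Hal} is all of U.
Only T1 contains Eli, so T1 is forced; the remaining 3 items need at least 2 more blocks (each remaining block adds at most 2) — so at least 3 blocks are needed, and 3 is optimal.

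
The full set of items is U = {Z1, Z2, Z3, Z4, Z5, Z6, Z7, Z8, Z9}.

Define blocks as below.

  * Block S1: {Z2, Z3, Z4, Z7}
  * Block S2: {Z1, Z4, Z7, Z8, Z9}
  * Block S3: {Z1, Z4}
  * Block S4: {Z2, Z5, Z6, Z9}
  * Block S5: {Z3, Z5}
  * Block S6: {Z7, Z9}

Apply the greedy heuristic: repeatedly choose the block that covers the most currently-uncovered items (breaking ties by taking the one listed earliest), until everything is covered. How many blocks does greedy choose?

Greedy: pick S2 (covers 5 new) → pick S4 (covers 3 new) → pick S1 (covers 1 new). Total picks: 3.

3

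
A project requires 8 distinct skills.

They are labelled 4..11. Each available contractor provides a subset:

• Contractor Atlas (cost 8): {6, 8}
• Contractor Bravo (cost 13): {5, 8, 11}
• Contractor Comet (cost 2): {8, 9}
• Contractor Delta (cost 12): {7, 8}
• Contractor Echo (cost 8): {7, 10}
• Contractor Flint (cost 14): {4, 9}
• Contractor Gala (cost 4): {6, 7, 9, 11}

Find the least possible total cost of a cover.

39

Bravo, Echo, Flint, Gala together cover every skill (Bravo ∪ Echo ∪ Flint ∪ Gala = {4, 5, 6, 7, 8, 9, 10, 11}); total cost 13 + 8 + 14 + 4 = 39.
The greedy pick Comet, Gala, Echo, Bravo, Flint costs 41; no covering selection beats 39.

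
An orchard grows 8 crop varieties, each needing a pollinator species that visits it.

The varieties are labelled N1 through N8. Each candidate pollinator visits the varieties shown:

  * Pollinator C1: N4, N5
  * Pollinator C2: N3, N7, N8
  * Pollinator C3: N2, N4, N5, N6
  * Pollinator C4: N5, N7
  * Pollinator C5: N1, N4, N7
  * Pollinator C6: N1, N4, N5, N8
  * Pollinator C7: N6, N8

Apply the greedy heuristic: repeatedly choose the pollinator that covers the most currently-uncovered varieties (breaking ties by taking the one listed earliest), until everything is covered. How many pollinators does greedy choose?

3

Greedy: pick C3 (covers 4 new) → pick C2 (covers 3 new) → pick C5 (covers 1 new). Total picks: 3.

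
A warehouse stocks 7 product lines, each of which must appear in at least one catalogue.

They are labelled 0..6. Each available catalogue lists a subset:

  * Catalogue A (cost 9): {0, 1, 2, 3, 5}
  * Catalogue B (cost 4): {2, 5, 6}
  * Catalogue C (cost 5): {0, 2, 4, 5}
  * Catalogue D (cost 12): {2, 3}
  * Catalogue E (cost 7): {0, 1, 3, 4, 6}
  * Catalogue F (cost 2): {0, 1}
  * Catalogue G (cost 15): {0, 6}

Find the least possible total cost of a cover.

11

B, E together cover every product (B ∪ E = {0, 1, 2, 3, 4, 5, 6}); total cost 4 + 7 = 11.
The greedy pick F, B, E costs 13; no covering selection beats 11.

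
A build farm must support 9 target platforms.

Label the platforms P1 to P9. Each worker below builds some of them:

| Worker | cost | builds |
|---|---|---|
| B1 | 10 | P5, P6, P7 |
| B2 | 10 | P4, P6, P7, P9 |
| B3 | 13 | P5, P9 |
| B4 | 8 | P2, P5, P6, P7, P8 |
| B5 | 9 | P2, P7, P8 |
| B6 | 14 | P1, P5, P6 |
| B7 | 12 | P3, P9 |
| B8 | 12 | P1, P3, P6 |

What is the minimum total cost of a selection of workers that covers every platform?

B2, B4, B8 together cover every platform (B2 ∪ B4 ∪ B8 = {P1, P2, P3, P4, P5, P6, P7, P8, P9}); total cost 10 + 8 + 12 = 30.
No covering selection has total cost below 30.

30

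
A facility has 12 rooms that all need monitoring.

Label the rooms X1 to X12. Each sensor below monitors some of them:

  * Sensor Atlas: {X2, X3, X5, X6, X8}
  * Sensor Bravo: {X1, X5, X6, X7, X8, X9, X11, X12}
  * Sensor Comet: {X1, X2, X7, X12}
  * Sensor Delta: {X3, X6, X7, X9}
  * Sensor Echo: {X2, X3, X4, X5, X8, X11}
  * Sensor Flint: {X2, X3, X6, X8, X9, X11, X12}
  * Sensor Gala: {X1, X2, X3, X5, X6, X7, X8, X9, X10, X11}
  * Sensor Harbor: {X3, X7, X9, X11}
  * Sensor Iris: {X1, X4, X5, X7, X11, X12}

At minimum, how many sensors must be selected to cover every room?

2

Take {Gala, Iris}. Their union is {X1, X2, X3, X4, X5, X6, X7, X8, X9, X10, X11, X12}, which is all 12 rooms.
No single sensor has all 12 rooms (the largest, Gala, has 10), so 2 is optimal.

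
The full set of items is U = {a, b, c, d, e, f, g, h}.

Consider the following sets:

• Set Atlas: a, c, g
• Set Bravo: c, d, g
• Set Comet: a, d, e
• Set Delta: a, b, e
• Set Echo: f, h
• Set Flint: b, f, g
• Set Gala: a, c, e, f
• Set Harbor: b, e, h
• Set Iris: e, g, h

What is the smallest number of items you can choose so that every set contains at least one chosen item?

3

T = {c, e, f} meets every set (each contains at least one member of T), and |T| = 3.
The sets Bravo, Delta, Echo are pairwise disjoint, so any hitting set needs a separate item for each — at least 3. Hence 3 is optimal.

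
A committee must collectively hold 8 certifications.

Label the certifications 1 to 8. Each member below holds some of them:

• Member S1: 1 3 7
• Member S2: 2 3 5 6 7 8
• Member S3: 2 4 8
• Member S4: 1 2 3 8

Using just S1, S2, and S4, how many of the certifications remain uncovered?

1

Union of S1, S2, S4 = {1, 2, 3, 5, 6, 7, 8}.
Not covered: 4 — 1 certification.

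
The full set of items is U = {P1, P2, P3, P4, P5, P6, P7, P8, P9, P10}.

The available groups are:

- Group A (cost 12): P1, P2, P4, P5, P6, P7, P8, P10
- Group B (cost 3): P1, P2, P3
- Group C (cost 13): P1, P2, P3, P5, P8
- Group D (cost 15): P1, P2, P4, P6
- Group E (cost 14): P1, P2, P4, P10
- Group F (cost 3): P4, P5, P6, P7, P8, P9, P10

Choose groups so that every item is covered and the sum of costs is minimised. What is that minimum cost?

6

B, F together cover every item (B ∪ F = {P1, P2, P3, P4, P5, P6, P7, P8, P9, P10}); total cost 3 + 3 = 6.
No covering selection has total cost below 6.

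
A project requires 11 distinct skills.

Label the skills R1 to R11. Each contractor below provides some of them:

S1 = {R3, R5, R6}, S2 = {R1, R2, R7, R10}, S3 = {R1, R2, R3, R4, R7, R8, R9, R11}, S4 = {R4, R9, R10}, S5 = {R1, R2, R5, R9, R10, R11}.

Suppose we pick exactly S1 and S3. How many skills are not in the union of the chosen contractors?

1

Union of S1, S3 = {R1, R2, R3, R4, R5, R6, R7, R8, R9, R11}.
Not covered: R10 — 1 skill.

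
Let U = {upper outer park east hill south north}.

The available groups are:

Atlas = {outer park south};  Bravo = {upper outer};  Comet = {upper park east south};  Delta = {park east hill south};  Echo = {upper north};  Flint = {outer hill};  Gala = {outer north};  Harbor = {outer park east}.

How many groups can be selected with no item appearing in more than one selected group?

Bravo, Delta are pairwise disjoint (Bravo={upper,outer}; Delta={park,east,hill,south}).
Every remaining group overlaps one of these, and no 3 of the listed groups are pairwise disjoint, so 2 is the maximum.

2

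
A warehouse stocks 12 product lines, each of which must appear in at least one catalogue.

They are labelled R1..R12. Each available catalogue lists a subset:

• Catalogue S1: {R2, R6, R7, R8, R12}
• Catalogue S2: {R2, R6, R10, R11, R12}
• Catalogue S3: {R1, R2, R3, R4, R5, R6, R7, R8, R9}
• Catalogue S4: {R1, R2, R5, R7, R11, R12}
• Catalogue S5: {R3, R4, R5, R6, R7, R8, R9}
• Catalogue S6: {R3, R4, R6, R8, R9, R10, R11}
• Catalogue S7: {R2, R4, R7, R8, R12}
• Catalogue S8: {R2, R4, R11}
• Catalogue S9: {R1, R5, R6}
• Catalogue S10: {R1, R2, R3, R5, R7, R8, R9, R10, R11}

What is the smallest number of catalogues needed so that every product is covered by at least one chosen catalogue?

2

S2 and S3 together: S2 ∪ S3 = {R1, R2, R3, R4, R5, R6, R7, R8, R9, R10, R11, R12} — every product is covered.
No single catalogue has all 12 products (the largest, S3, has 9), so 2 is optimal.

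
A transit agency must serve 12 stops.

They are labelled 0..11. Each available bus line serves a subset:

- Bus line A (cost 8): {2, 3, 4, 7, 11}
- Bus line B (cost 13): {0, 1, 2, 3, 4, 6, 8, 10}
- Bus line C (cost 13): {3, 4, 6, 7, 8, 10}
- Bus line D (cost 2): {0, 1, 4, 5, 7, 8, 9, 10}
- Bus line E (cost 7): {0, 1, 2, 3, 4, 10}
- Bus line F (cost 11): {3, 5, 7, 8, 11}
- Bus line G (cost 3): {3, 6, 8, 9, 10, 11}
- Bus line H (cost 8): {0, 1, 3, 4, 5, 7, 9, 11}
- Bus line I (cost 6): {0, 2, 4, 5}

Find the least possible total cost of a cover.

D, G, I together cover every stop (D ∪ G ∪ I = {0, 1, 2, 3, 4, 5, 6, 7, 8, 9, 10, 11}); total cost 2 + 3 + 6 = 11.
No covering selection has total cost below 11.

11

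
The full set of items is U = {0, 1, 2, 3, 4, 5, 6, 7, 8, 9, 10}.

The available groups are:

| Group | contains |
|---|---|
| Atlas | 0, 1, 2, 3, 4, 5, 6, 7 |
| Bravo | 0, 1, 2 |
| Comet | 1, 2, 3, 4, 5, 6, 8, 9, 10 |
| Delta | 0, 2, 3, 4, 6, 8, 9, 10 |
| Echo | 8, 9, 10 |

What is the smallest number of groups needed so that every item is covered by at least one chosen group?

Atlas and Comet together: Atlas ∪ Comet = {0, 1, 2, 3, 4, 5, 6, 7, 8, 9, 10} — every item is covered.
No single group has all 11 items (the largest, Comet, has 9), so 2 is optimal.

2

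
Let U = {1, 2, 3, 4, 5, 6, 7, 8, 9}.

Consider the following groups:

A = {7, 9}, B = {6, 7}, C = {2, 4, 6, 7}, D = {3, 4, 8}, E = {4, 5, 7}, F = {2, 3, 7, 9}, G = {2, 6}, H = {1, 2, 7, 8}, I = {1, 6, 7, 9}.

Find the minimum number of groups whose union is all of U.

4

D and E and F and I together: D ∪ E ∪ F ∪ I = {1, 2, 3, 4, 5, 6, 7, 8, 9} — every point is covered.
No 3 of the 9 groups cover everything (all 84 combinations miss at least one point), so 4 is optimal.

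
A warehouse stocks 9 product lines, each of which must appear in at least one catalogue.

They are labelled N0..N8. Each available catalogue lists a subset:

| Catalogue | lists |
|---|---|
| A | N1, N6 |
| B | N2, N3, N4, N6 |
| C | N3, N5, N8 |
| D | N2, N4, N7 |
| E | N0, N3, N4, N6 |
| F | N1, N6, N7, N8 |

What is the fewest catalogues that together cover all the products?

A and C and D and E together: A ∪ C ∪ D ∪ E = {N0, N1, N2, N3, N4, N5, N6, N7, N8} — every product is covered.
No 3 of the 6 catalogues cover everything (all 20 combinations miss at least one product), so 4 is optimal.

4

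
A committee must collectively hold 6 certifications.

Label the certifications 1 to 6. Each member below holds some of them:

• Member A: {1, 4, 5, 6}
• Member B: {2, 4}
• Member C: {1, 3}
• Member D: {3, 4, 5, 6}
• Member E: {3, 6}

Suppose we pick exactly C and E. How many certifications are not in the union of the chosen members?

3

Union of C, E = {1, 3, 6}.
Not covered: 2, 4, 5 — 3 certifications.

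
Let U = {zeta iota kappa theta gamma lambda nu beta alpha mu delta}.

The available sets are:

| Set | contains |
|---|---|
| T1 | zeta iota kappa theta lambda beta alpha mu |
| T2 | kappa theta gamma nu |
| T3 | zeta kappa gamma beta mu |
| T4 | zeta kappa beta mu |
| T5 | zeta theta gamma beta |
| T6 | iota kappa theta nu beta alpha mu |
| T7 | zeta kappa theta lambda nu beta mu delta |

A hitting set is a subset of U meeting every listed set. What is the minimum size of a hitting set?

2

The 2 items {gamma, beta} hit every set.
No single item lies in every set, so at least 2 are needed and 2 is optimal.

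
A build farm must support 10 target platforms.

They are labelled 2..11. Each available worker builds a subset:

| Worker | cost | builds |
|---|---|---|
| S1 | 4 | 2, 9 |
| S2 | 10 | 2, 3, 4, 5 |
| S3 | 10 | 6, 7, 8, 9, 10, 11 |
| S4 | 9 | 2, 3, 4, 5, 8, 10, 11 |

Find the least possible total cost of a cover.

19

S3, S4 together cover every platform (S3 ∪ S4 = {2, 3, 4, 5, 6, 7, 8, 9, 10, 11}); total cost 10 + 9 = 19.
No covering selection has total cost below 19.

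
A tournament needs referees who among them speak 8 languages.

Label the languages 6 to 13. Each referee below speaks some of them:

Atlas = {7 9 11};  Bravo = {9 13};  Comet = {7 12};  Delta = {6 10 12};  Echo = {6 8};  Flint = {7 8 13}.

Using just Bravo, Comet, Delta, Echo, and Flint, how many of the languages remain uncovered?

Union of Bravo, Comet, Delta, Echo, Flint = {6, 7, 8, 9, 10, 12, 13}.
Not covered: 11 — 1 language.

1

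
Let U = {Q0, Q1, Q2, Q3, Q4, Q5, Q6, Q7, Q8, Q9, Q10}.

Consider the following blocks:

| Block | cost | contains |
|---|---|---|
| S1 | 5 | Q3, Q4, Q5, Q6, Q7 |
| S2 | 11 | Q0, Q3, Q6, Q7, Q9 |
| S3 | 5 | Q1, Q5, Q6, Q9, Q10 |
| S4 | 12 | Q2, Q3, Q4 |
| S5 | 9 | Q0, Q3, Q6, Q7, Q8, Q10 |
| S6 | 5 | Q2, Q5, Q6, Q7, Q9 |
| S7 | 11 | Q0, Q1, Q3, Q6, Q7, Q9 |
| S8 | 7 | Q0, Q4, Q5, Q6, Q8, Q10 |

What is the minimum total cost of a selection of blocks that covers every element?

S1, S3, S6, S8 together cover every element (S1 ∪ S3 ∪ S6 ∪ S8 = {Q0, Q1, Q2, Q3, Q4, Q5, Q6, Q7, Q8, Q9, Q10}); total cost 5 + 5 + 5 + 7 = 22.
No covering selection has total cost below 22.

22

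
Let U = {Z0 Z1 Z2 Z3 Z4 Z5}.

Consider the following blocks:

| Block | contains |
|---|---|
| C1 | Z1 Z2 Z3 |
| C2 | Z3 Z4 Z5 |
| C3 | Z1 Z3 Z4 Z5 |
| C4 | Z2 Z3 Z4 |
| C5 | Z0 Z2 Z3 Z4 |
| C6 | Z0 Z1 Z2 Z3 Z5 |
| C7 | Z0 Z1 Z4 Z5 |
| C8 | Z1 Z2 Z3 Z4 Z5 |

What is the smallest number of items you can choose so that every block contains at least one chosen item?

The 2 items {Z0, Z3} hit every block.
No single item lies in every block, so at least 2 are needed and 2 is optimal.

2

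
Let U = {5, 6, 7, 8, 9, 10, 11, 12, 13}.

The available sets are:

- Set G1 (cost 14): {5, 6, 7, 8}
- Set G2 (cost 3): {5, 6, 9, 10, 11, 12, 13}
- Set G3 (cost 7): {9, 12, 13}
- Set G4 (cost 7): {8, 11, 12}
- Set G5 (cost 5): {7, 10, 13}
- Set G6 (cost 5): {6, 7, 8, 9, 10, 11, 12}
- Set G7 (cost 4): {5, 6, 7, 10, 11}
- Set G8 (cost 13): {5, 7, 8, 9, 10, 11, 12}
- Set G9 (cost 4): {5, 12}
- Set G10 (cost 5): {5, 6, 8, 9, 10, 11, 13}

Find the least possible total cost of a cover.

G2, G6 together cover every point (G2 ∪ G6 = {5, 6, 7, 8, 9, 10, 11, 12, 13}); total cost 3 + 5 = 8.
No covering selection has total cost below 8.

8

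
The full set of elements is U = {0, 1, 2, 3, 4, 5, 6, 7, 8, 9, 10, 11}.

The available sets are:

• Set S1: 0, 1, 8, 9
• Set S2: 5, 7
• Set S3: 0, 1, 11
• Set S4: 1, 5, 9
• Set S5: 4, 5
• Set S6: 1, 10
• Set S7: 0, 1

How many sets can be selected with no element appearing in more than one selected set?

2

S5, S6 are pairwise disjoint (S5={4,5}; S6={1,10}).
Every remaining set overlaps one of these, and no 3 of the listed sets are pairwise disjoint, so 2 is the maximum.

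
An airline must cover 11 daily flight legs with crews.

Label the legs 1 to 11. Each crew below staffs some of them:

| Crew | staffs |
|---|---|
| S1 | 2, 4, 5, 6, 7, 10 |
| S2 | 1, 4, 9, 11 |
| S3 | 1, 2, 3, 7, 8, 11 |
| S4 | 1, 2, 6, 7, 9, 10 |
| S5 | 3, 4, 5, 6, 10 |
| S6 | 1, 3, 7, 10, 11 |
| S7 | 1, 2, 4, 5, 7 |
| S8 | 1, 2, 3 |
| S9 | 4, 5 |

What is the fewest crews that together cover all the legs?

S1 and S3 and S4 together: S1 ∪ S3 ∪ S4 = {1, 2, 3, 4, 5, 6, 7, 8, 9, 10, 11} — every leg is covered.
Only S3 contains 8, so S3 is forced; the remaining 5 legs need at least 2 more crews (each remaining crew adds at most 4) — so at least 3 crews are needed, and 3 is optimal.

3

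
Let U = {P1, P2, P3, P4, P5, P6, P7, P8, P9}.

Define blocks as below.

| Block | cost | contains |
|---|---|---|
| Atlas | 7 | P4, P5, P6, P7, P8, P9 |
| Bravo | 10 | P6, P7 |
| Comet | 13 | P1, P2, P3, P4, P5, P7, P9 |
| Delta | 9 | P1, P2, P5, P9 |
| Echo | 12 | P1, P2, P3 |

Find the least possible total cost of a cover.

Atlas, Echo together cover every item (Atlas ∪ Echo = {P1, P2, P3, P4, P5, P6, P7, P8, P9}); total cost 7 + 12 = 19.
No covering selection has total cost below 19.

19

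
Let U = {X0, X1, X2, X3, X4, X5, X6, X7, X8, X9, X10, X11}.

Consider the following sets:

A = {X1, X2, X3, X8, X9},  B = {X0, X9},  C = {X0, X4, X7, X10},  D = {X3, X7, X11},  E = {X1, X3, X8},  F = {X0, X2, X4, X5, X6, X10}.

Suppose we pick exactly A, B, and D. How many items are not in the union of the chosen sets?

4

Union of A, B, D = {X0, X1, X2, X3, X7, X8, X9, X11}.
Not covered: X4, X5, X6, X10 — 4 items.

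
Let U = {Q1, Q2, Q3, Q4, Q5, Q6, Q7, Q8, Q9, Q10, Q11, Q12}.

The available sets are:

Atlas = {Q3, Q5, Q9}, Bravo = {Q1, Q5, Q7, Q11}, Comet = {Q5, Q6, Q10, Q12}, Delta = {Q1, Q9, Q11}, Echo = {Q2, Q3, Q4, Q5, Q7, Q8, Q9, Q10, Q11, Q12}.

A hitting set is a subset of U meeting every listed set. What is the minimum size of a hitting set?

2

Take H = {Q1, Q5}. Each listed set contains at least one of these, so H is a hitting set of size 2.
The sets Comet, Delta are pairwise disjoint, so any hitting set needs a separate point for each — at least 2. Hence 2 is optimal.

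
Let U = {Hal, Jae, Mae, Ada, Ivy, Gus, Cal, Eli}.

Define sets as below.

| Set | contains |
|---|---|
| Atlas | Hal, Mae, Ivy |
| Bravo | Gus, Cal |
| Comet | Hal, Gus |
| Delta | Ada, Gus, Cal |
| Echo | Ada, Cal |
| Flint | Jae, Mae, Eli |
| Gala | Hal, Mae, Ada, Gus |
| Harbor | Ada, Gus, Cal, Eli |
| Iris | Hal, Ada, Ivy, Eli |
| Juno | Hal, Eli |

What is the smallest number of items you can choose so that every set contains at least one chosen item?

Take H = {Hal, Mae, Cal}. Each listed set contains at least one of these, so H is a hitting set of size 3.
The sets Comet, Echo, Flint are pairwise disjoint, so any hitting set needs a separate item for each — at least 3. Hence 3 is optimal.

3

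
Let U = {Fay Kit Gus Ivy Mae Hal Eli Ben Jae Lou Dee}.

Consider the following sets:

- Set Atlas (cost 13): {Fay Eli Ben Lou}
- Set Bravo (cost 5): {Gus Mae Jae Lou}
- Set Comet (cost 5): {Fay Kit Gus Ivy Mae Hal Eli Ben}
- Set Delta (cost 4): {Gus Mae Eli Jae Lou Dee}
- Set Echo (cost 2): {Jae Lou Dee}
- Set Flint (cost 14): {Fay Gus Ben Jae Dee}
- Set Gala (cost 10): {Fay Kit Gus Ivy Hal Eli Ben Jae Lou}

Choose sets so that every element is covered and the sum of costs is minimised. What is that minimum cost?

Comet, Echo together cover every element (Comet ∪ Echo = {Fay, Kit, Gus, Ivy, Mae, Hal, Eli, Ben, Jae, Lou, Dee}); total cost 5 + 2 = 7.
No covering selection has total cost below 7.

7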